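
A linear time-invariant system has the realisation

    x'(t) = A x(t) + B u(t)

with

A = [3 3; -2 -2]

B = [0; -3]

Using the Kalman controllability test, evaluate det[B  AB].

AB = [[-9], [6]]
Controllability matrix C = [B  AB] = [[0, -9], [-3, 6]]
det(C) = 0·6 - (-9)·(-3) = 0 - 27 = -27
Since det(C) ≠ 0, rank(C) = 2 and the system is completely controllable.

-27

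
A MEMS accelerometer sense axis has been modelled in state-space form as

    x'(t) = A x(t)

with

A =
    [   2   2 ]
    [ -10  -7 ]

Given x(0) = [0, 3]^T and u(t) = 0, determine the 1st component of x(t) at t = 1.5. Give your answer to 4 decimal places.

det(sI - A) = s^2 - (tr A)s + det A, with tr A = 2 + (-7) = -5 and det A = 2·(-7) - 2·(-10) = -14 - (-20) = 6.
So p(s) = det(sI - A) = s^2 + 5s + 6.
Factor s^2 + 5s + 6: two numbers with sum -5 and product 6 are -2 and -3, so s^2 + 5s + 6 = (s + 2)(s + 3).
Hence p(s) = (s + 2) (s + 3), with roots -3, -2.
The eigenvalues -3, -2 are distinct and real, so A is diagonalisable and x(t) = e^{At} x(0) = V diag(e^{λ_i t}) V^{-1} x(0), where the columns of V are the eigenvectors.
λ = -3: A - (-3)I = [[5, 2], [-10, -4]]. Row 1 gives 5·v1 + 2·v2 = 0, so take v_1 = [-2, 5]^T.
λ = -2: A - (-2)I = [[4, 2], [-10, -5]]. Row 1 gives 4·v1 + 2·v2 = 0, so take v_2 = [1, -2]^T.
V = [v_1 v_2] = [[-2, 1], [5, -2]] has det V = -1, so V^{-1} = adj(V)/det V = [[2, 1], [5, 2]].
Modal coordinates z(0) = V^{-1} x(0): 2·0 + 1·3 = 3; 5·0 + 2·3 = 6; so z(0) = [3, 6]^T.
x_1(t) = Σ_i (v_i)_1 · z_i(0) · e^{λ_i t} (row 1 of V times the modal terms).
x_1(1.5) = (-2)·3·e^{-3·1.5} + 1·6·e^{-2·1.5} = (-6)·0.011109 + 6·0.049787 = 0.2321.

0.2321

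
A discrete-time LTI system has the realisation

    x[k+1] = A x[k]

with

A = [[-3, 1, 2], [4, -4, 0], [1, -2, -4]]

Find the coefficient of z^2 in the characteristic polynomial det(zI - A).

11

Expand det(zI - A) for the 3×3 matrix.
p(z) = z^3 + 11z^2 + 34z + 40.
(Check: constant term = det(-A) = (-1)^3 det A = 40; coefficient of z^2 = -tr A = 11.)
The coefficient of z^2 is 11.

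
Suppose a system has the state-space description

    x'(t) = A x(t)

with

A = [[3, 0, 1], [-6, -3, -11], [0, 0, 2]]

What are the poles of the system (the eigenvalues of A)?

det(sI - A) = s^3 - (tr A)s^2 + (M11 + M22 + M33)s - det A, where Mii is the 2×2 principal minor of A obtained by deleting row i and column i.
tr A = 3 + (-3) + 2 = 2; M11 = (-3)·2 - (-11)·0 = -6 - 0 = -6; M22 = 3·2 - 1·0 = 6 - 0 = 6; M33 = 3·(-3) - 0·(-6) = -9 - 0 = -9; sum of minors = -9.
det A = 3·((-3)·2 - (-11)·0) - 0·((-6)·2 - (-11)·0) + 1·((-6)·0 - (-3)·0) = 3·(-6) - 0·(-12) + 1·0 = -18.
So p(s) = det(sI - A) = s^3 - 2s^2 - 9s + 18.
Rational-root test: any integer root divides 18. Testing small divisors, s = 2 works: p(2) = 8 + (-8) + (-18) + 18 = 0, so (s - 2) is a factor.
Dividing, p(s) = (s - 2)(s^2 - 9).
Factor s^2 - 9: two numbers with sum 0 and product -9 are 3 and -3, so s^2 - 9 = (s - 3)(s + 3).
Hence p(s) = (s - 3) (s - 2) (s + 3), with roots -3, 2, 3.
At least one eigenvalue has non-negative real part, so the system is not asymptotically stable.

-3, 2, 3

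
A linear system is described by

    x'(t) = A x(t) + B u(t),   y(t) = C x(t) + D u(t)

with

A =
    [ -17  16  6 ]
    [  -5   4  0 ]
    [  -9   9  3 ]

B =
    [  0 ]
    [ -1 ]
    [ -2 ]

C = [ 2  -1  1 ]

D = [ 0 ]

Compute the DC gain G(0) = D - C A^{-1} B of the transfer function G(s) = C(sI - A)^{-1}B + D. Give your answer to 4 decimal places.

G(0) = C(-A)^{-1}B + D = -C A^{-1} B + D.
det A = -18, so A^{-1} = (1/-18)·adj(A) = [[-2/3, -1/3, 4/3], [-5/6, -1/6, 5/3], [1/2, -1/2, -2/3]]
A^{-1} B = [-7/3, -19/6, 11/6]^T
C A^{-1} B = 1/3
G(0) = D - C A^{-1} B = 0 - (1/3) = -1/3 ≈ -0.3333

-0.3333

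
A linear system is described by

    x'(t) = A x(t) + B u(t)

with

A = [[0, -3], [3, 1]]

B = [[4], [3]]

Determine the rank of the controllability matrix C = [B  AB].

2

AB = [[-9], [15]]
Controllability matrix C = [B  AB] = [[4, -9], [3, 15]]
det(C) = 4·15 - (-9)·3 = 60 - (-27) = 87 ≠ 0, so rank(C) = 2.
rank(C) = 2 = n, so the pair (A, B) is completely controllable.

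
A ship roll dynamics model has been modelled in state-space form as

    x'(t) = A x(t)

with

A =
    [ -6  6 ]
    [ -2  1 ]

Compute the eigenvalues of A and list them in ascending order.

det(sI - A) = s^2 - (tr A)s + det A, with tr A = (-6) + 1 = -5 and det A = (-6)·1 - 6·(-2) = -6 - (-12) = 6.
So p(s) = det(sI - A) = s^2 + 5s + 6.
Factor s^2 + 5s + 6: two numbers with sum -5 and product 6 are -2 and -3, so s^2 + 5s + 6 = (s + 2)(s + 3).
Hence p(s) = (s + 2) (s + 3), with roots -3, -2.
All eigenvalues have negative real part, so the system is asymptotically stable.

-3, -2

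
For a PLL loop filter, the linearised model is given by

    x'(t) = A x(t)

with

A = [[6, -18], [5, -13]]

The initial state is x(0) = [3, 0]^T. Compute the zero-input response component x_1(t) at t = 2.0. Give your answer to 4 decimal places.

0.0653

det(sI - A) = s^2 - (tr A)s + det A, with tr A = 6 + (-13) = -7 and det A = 6·(-13) - (-18)·5 = -78 - (-90) = 12.
So p(s) = det(sI - A) = s^2 + 7s + 12.
Factor s^2 + 7s + 12: two numbers with sum -7 and product 12 are -3 and -4, so s^2 + 7s + 12 = (s + 3)(s + 4).
Hence p(s) = (s + 3) (s + 4), with roots -4, -3.
The eigenvalues -4, -3 are distinct and real, so A is diagonalisable and x(t) = e^{At} x(0) = V diag(e^{λ_i t}) V^{-1} x(0), where the columns of V are the eigenvectors.
λ = -4: A - (-4)I = [[10, -18], [5, -9]]. Row 1 gives 10·v1 + (-18)·v2 = 0, so take v_1 = [9, 5]^T.
λ = -3: A - (-3)I = [[9, -18], [5, -10]]. Row 1 gives 9·v1 + (-18)·v2 = 0, so take v_2 = [2, 1]^T.
V = [v_1 v_2] = [[9, 2], [5, 1]] has det V = -1, so V^{-1} = adj(V)/det V = [[-1, 2], [5, -9]].
Modal coordinates z(0) = V^{-1} x(0): (-1)·3 + 2·0 = -3; 5·3 + (-9)·0 = 15; so z(0) = [-3, 15]^T.
x_1(t) = Σ_i (v_i)_1 · z_i(0) · e^{λ_i t} (row 1 of V times the modal terms).
x_1(2.0) = 9·(-3)·e^{-4·2.0} + 2·15·e^{-3·2.0} = (-27)·0.000335 + 30·0.002479 = 0.0653.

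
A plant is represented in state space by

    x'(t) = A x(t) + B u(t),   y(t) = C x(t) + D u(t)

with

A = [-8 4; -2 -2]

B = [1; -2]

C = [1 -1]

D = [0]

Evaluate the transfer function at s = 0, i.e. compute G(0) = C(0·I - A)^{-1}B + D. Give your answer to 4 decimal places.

0.5000

G(0) = C(-A)^{-1}B + D = -C A^{-1} B + D.
det A = 24, so A^{-1} = (1/24)·adj(A) = [[-1/12, -1/6], [1/12, -1/3]]
A^{-1} B = [1/4, 3/4]^T
C A^{-1} B = -1/2
G(0) = D - C A^{-1} B = 0 - (-1/2) = 1/2 ≈ 0.5000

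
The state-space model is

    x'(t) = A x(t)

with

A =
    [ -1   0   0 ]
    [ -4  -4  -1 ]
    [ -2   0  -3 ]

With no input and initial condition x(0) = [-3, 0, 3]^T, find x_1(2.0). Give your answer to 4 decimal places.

det(sI - A) = s^3 - (tr A)s^2 + (M11 + M22 + M33)s - det A, where Mii is the 2×2 principal minor of A obtained by deleting row i and column i.
tr A = (-1) + (-4) + (-3) = -8; M11 = (-4)·(-3) - (-1)·0 = 12 - 0 = 12; M22 = (-1)·(-3) - 0·(-2) = 3 - 0 = 3; M33 = (-1)·(-4) - 0·(-4) = 4 - 0 = 4; sum of minors = 19.
det A = (-1)·((-4)·(-3) - (-1)·0) - 0·((-4)·(-3) - (-1)·(-2)) + 0·((-4)·0 - (-4)·(-2)) = (-1)·12 - 0·10 + 0·(-8) = -12.
So p(s) = det(sI - A) = s^3 + 8s^2 + 19s + 12.
Rational-root test: any integer root divides 12. Testing small divisors, s = -1 works: p(-1) = -1 + 8 + (-19) + 12 = 0, so (s + 1) is a factor.
Dividing, p(s) = (s + 1)(s^2 + 7s + 12).
Factor s^2 + 7s + 12: two numbers with sum -7 and product 12 are -3 and -4, so s^2 + 7s + 12 = (s + 3)(s + 4).
Hence p(s) = (s + 1) (s + 3) (s + 4), with roots -4, -3, -1.
The eigenvalues -4, -3, -1 are distinct and real, so A is diagonalisable and x(t) = e^{At} x(0) = V diag(e^{λ_i t}) V^{-1} x(0), where the columns of V are the eigenvectors.
λ = -4: A - (-4)I = [[3, 0, 0], [-4, 0, -1], [-2, 0, 1]]. v must be orthogonal to every row; (row 1) × (row 2) = [0, 3, 0], so take v_1 = [0, 1, 0]^T.
λ = -3: A - (-3)I = [[2, 0, 0], [-4, -1, -1], [-2, 0, 0]]. v must be orthogonal to every row; (row 1) × (row 2) = [0, 2, -2], so take v_2 = [0, 1, -1]^T.
λ = -1: A - (-1)I = [[0, 0, 0], [-4, -3, -1], [-2, 0, -2]]. v must be orthogonal to every row; (row 2) × (row 3) = [6, -6, -6], so take v_3 = [1, -1, -1]^T.
V = [v_1 v_2 v_3] = [[0, 0, 1], [1, 1, -1], [0, -1, -1]] has det V = -1, so V^{-1} = adj(V)/det V = [[2, 1, 1], [-1, 0, -1], [1, 0, 0]].
Modal coordinates z(0) = V^{-1} x(0): 2·(-3) + 1·0 + 1·3 = -3; (-1)·(-3) + 0·0 + (-1)·3 = 0; 1·(-3) + 0·0 + 0·3 = -3; so z(0) = [-3, 0, -3]^T.
x_1(t) = Σ_i (v_i)_1 · z_i(0) · e^{λ_i t} (row 1 of V times the modal terms).
x_1(2.0) = 0·(-3)·e^{-4·2.0} + 0·0·e^{-3·2.0} + 1·(-3)·e^{-1·2.0} = 0·0.000335 + 0·0.002479 + (-3)·0.135335 = -0.4060.

-0.4060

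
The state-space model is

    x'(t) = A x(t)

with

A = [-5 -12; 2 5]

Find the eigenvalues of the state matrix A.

det(sI - A) = s^2 - (tr A)s + det A, with tr A = (-5) + 5 = 0 and det A = (-5)·5 - (-12)·2 = -25 - (-24) = -1.
So p(s) = det(sI - A) = s^2 - 1.
Factor s^2 - 1: two numbers with sum 0 and product -1 are 1 and -1, so s^2 - 1 = (s - 1)(s + 1).
Hence p(s) = (s - 1) (s + 1), with roots -1, 1.
At least one eigenvalue has non-negative real part, so the system is not asymptotically stable.

-1, 1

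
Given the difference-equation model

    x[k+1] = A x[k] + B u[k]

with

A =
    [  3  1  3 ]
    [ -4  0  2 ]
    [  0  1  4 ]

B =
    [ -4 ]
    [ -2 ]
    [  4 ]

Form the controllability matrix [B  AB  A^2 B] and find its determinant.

AB = [[-2], [24], [14]]
A^2B = [[60], [36], [80]]
Controllability matrix C = [B  AB  A^2B] = [[-4, -2, 60], [-2, 24, 36], [4, 14, 80]]
Expanding along the first row, det(C) = (-4)·(24·80 - 36·14) - (-2)·((-2)·80 - 36·4) + 60·((-2)·14 - 24·4) = (-4)·1416 - (-2)·(-304) + 60·(-124) = -13712
Since det(C) ≠ 0, rank(C) = 3 and the system is completely controllable.

-13712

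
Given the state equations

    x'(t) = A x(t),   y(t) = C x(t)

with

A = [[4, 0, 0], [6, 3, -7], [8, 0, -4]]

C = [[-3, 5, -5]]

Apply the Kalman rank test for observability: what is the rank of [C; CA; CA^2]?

2

CA = [[-22, 15, -15]]
CA^2 = [[-118, 45, -45]]
Observability matrix O = [C; CA; CA^2] = [[-3, 5, -5], [-22, 15, -15], [-118, 45, -45]]
The columns c1, c2, c3 of O are linearly dependent: c2 + c3 = 0 (check each entry), so rank(O) ≤ 2.
The 2×2 minor from rows 1, 2, columns 1, 2 is (-3)·15 - 5·(-22) = -45 - (-110) = 65 ≠ 0, so rank(O) = 2.
rank(O) = 2 < n = 3, so the pair (A, C) is not completely observable.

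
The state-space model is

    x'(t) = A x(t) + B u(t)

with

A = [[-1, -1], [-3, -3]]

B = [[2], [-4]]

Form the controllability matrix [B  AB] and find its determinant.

AB = [[2], [6]]
Controllability matrix C = [B  AB] = [[2, 2], [-4, 6]]
det(C) = 2·6 - 2·(-4) = 12 - (-8) = 20
Since det(C) ≠ 0, rank(C) = 2 and the system is completely controllable.

20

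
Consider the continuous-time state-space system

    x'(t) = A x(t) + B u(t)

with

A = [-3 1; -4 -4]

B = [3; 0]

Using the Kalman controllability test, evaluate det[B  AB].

AB = [[-9], [-12]]
Controllability matrix C = [B  AB] = [[3, -9], [0, -12]]
det(C) = 3·(-12) - (-9)·0 = -36 - 0 = -36
Since det(C) ≠ 0, rank(C) = 2 and the system is completely controllable.

-36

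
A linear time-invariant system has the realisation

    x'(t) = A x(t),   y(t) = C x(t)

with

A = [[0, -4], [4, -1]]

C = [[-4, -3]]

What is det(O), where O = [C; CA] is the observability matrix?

-112

CA = [[-12, 19]]
Observability matrix O = [C; CA] = [[-4, -3], [-12, 19]]
det(O) = (-4)·19 - (-3)·(-12) = -76 - 36 = -112
Since det(O) ≠ 0, rank(O) = 2 and the system is completely observable.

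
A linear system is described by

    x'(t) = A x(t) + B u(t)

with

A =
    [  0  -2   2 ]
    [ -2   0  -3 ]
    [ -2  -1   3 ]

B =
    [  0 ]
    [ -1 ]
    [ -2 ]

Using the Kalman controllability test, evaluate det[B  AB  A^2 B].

-264

AB = [[-2], [6], [-5]]
A^2B = [[-22], [19], [-17]]
Controllability matrix C = [B  AB  A^2B] = [[0, -2, -22], [-1, 6, 19], [-2, -5, -17]]
Expanding along the first row, det(C) = 0·(6·(-17) - 19·(-5)) - (-2)·((-1)·(-17) - 19·(-2)) + (-22)·((-1)·(-5) - 6·(-2)) = 0·(-7) - (-2)·55 + (-22)·17 = -264
Since det(C) ≠ 0, rank(C) = 3 and the system is completely controllable.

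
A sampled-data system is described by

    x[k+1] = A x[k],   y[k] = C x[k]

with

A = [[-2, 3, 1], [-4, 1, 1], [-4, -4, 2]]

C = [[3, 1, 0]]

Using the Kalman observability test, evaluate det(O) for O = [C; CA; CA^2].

CA = [[-10, 10, 4]]
CA^2 = [[-36, -36, 8]]
Observability matrix O = [C; CA; CA^2] = [[3, 1, 0], [-10, 10, 4], [-36, -36, 8]]
Expanding along the first row, det(O) = 3·(10·8 - 4·(-36)) - 1·((-10)·8 - 4·(-36)) + 0·((-10)·(-36) - 10·(-36)) = 3·224 - 1·64 + 0·720 = 608
Since det(O) ≠ 0, rank(O) = 3 and the system is completely observable.

608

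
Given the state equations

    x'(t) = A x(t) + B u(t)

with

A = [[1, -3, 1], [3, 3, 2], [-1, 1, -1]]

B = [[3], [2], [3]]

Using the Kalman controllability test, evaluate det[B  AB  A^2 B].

6992

AB = [[0], [21], [-4]]
A^2B = [[-67], [55], [25]]
Controllability matrix C = [B  AB  A^2B] = [[3, 0, -67], [2, 21, 55], [3, -4, 25]]
Expanding along the first row, det(C) = 3·(21·25 - 55·(-4)) - 0·(2·25 - 55·3) + (-67)·(2·(-4) - 21·3) = 3·745 - 0·(-115) + (-67)·(-71) = 6992
Since det(C) ≠ 0, rank(C) = 3 and the system is completely controllable.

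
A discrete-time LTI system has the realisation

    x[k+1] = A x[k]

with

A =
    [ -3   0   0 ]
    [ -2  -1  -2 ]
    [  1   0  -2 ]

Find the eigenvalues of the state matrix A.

det(zI - A) = z^3 - (tr A)z^2 + (M11 + M22 + M33)z - det A, where Mii is the 2×2 principal minor of A obtained by deleting row i and column i.
tr A = (-3) + (-1) + (-2) = -6; M11 = (-1)·(-2) - (-2)·0 = 2 - 0 = 2; M22 = (-3)·(-2) - 0·1 = 6 - 0 = 6; M33 = (-3)·(-1) - 0·(-2) = 3 - 0 = 3; sum of minors = 11.
det A = (-3)·((-1)·(-2) - (-2)·0) - 0·((-2)·(-2) - (-2)·1) + 0·((-2)·0 - (-1)·1) = (-3)·2 - 0·6 + 0·1 = -6.
So p(z) = det(zI - A) = z^3 + 6z^2 + 11z + 6.
Rational-root test: any integer root divides 6. Testing small divisors, z = -1 works: p(-1) = -1 + 6 + (-11) + 6 = 0, so (z + 1) is a factor.
Dividing, p(z) = (z + 1)(z^2 + 5z + 6).
Factor z^2 + 5z + 6: two numbers with sum -5 and product 6 are -2 and -3, so z^2 + 5z + 6 = (z + 2)(z + 3).
Hence p(z) = (z + 1) (z + 2) (z + 3), with roots -3, -2, -1.

-3, -2, -1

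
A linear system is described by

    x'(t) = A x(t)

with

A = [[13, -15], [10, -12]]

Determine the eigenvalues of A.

-2, 3

det(sI - A) = s^2 - (tr A)s + det A, with tr A = 13 + (-12) = 1 and det A = 13·(-12) - (-15)·10 = -156 - (-150) = -6.
So p(s) = det(sI - A) = s^2 - s - 6.
Factor s^2 - s - 6: two numbers with sum 1 and product -6 are 3 and -2, so s^2 - s - 6 = (s - 3)(s + 2).
Hence p(s) = (s - 3) (s + 2), with roots -2, 3.
At least one eigenvalue has non-negative real part, so the system is not asymptotically stable.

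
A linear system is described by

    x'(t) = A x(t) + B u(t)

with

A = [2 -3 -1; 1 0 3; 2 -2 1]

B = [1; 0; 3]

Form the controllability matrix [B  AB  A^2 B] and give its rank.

3

AB = [[-1], [10], [5]]
A^2B = [[-37], [14], [-17]]
Controllability matrix C = [B  AB  A^2B] = [[1, -1, -37], [0, 10, 14], [3, 5, -17]]
det(C) = 1·(10·(-17) - 14·5) - (-1)·(0·(-17) - 14·3) + (-37)·(0·5 - 10·3) = 1·(-240) - (-1)·(-42) + (-37)·(-30) = 828 ≠ 0, so rank(C) = 3.
rank(C) = 3 = n, so the pair (A, B) is completely controllable.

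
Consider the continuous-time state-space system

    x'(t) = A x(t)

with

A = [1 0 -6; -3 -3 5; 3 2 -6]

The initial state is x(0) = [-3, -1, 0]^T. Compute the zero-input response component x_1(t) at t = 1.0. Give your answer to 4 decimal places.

det(sI - A) = s^3 - (tr A)s^2 + (M11 + M22 + M33)s - det A, where Mii is the 2×2 principal minor of A obtained by deleting row i and column i.
tr A = 1 + (-3) + (-6) = -8; M11 = (-3)·(-6) - 5·2 = 18 - 10 = 8; M22 = 1·(-6) - (-6)·3 = -6 - (-18) = 12; M33 = 1·(-3) - 0·(-3) = -3 - 0 = -3; sum of minors = 17.
det A = 1·((-3)·(-6) - 5·2) - 0·((-3)·(-6) - 5·3) + (-6)·((-3)·2 - (-3)·3) = 1·8 - 0·3 + (-6)·3 = -10.
So p(s) = det(sI - A) = s^3 + 8s^2 + 17s + 10.
Rational-root test: any integer root divides 10. Testing small divisors, s = -1 works: p(-1) = -1 + 8 + (-17) + 10 = 0, so (s + 1) is a factor.
Dividing, p(s) = (s + 1)(s^2 + 7s + 10).
Factor s^2 + 7s + 10: two numbers with sum -7 and product 10 are -2 and -5, so s^2 + 7s + 10 = (s + 2)(s + 5).
Hence p(s) = (s + 1) (s + 2) (s + 5), with roots -5, -2, -1.
The eigenvalues -5, -2, -1 are distinct and real, so A is diagonalisable and x(t) = e^{At} x(0) = V diag(e^{λ_i t}) V^{-1} x(0), where the columns of V are the eigenvectors.
λ = -5: A - (-5)I = [[6, 0, -6], [-3, 2, 5], [3, 2, -1]]. v must be orthogonal to every row; (row 1) × (row 2) = [12, -12, 12], so take v_1 = [-1, 1, -1]^T.
λ = -2: A - (-2)I = [[3, 0, -6], [-3, -1, 5], [3, 2, -4]]. v must be orthogonal to every row; (row 1) × (row 2) = [-6, 3, -3], so take v_2 = [-2, 1, -1]^T.
λ = -1: A - (-1)I = [[2, 0, -6], [-3, -2, 5], [3, 2, -5]]. v must be orthogonal to every row; (row 1) × (row 2) = [-12, 8, -4], so take v_3 = [-3, 2, -1]^T.
V = [v_1 v_2 v_3] = [[-1, -2, -3], [1, 1, 2], [-1, -1, -1]] has det V = 1, so V^{-1} = adj(V)/det V = [[1, 1, -1], [-1, -2, -1], [0, 1, 1]].
Modal coordinates z(0) = V^{-1} x(0): 1·(-3) + 1·(-1) + (-1)·0 = -4; (-1)·(-3) + (-2)·(-1) + (-1)·0 = 5; 0·(-3) + 1·(-1) + 1·0 = -1; so z(0) = [-4, 5, -1]^T.
x_1(t) = Σ_i (v_i)_1 · z_i(0) · e^{λ_i t} (row 1 of V times the modal terms).
x_1(1.0) = (-1)·(-4)·e^{-5·1.0} + (-2)·5·e^{-2·1.0} + (-3)·(-1)·e^{-1·1.0} = 4·0.006738 + (-10)·0.135335 + 3·0.367879 = -0.2228.

-0.2228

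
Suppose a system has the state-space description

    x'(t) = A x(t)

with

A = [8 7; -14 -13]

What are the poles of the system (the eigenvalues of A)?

det(sI - A) = s^2 - (tr A)s + det A, with tr A = 8 + (-13) = -5 and det A = 8·(-13) - 7·(-14) = -104 - (-98) = -6.
So p(s) = det(sI - A) = s^2 + 5s - 6.
Factor s^2 + 5s - 6: two numbers with sum -5 and product -6 are 1 and -6, so s^2 + 5s - 6 = (s - 1)(s + 6).
Hence p(s) = (s - 1) (s + 6), with roots -6, 1.
At least one eigenvalue has non-negative real part, so the system is not asymptotically stable.

-6, 1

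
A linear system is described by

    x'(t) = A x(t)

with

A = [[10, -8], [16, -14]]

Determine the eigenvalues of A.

det(sI - A) = s^2 - (tr A)s + det A, with tr A = 10 + (-14) = -4 and det A = 10·(-14) - (-8)·16 = -140 - (-128) = -12.
So p(s) = det(sI - A) = s^2 + 4s - 12.
Factor s^2 + 4s - 12: two numbers with sum -4 and product -12 are 2 and -6, so s^2 + 4s - 12 = (s - 2)(s + 6).
Hence p(s) = (s - 2) (s + 6), with roots -6, 2.
At least one eigenvalue has non-negative real part, so the system is not asymptotically stable.

-6, 2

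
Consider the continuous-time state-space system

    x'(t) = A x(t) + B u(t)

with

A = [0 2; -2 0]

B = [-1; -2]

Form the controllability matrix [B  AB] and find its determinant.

AB = [[-4], [2]]
Controllability matrix C = [B  AB] = [[-1, -4], [-2, 2]]
det(C) = (-1)·2 - (-4)·(-2) = -2 - 8 = -10
Since det(C) ≠ 0, rank(C) = 2 and the system is completely controllable.

-10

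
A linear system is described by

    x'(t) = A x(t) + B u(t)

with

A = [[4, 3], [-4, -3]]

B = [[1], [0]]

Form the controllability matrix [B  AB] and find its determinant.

-4

AB = [[4], [-4]]
Controllability matrix C = [B  AB] = [[1, 4], [0, -4]]
det(C) = 1·(-4) - 4·0 = -4 - 0 = -4
Since det(C) ≠ 0, rank(C) = 2 and the system is completely controllable.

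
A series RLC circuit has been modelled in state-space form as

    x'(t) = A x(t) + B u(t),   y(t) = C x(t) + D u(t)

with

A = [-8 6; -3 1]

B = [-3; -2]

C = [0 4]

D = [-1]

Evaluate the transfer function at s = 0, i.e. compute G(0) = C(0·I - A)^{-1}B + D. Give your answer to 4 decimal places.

G(0) = C(-A)^{-1}B + D = -C A^{-1} B + D.
det A = 10, so A^{-1} = (1/10)·adj(A) = [[1/10, -3/5], [3/10, -4/5]]
A^{-1} B = [9/10, 7/10]^T
C A^{-1} B = 14/5
G(0) = D - C A^{-1} B = -1 - (14/5) = -19/5 ≈ -3.8000

-3.8000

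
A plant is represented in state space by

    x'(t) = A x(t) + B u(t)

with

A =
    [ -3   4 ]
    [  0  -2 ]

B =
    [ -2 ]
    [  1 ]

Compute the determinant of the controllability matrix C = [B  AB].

AB = [[10], [-2]]
Controllability matrix C = [B  AB] = [[-2, 10], [1, -2]]
det(C) = (-2)·(-2) - 10·1 = 4 - 10 = -6
Since det(C) ≠ 0, rank(C) = 2 and the system is completely controllable.

-6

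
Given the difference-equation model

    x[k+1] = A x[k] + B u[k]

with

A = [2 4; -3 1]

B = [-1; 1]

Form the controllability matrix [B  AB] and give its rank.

AB = [[2], [4]]
Controllability matrix C = [B  AB] = [[-1, 2], [1, 4]]
det(C) = (-1)·4 - 2·1 = -4 - 2 = -6 ≠ 0, so rank(C) = 2.
rank(C) = 2 = n, so the pair (A, B) is completely controllable.

2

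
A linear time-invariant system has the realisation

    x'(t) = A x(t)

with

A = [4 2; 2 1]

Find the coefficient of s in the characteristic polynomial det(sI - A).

-5

For a 2×2 matrix, det(sI - A) = s^2 - (tr A)s + det A.
tr A = 5, det A = 0.
So p(s) = s^2 - 5s.
The coefficient of s is -5.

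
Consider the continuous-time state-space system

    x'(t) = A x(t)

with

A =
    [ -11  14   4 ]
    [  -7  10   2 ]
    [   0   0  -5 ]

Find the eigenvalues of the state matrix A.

-5, -4, 3

det(sI - A) = s^3 - (tr A)s^2 + (M11 + M22 + M33)s - det A, where Mii is the 2×2 principal minor of A obtained by deleting row i and column i.
tr A = (-11) + 10 + (-5) = -6; M11 = 10·(-5) - 2·0 = -50 - 0 = -50; M22 = (-11)·(-5) - 4·0 = 55 - 0 = 55; M33 = (-11)·10 - 14·(-7) = -110 - (-98) = -12; sum of minors = -7.
det A = (-11)·(10·(-5) - 2·0) - 14·((-7)·(-5) - 2·0) + 4·((-7)·0 - 10·0) = (-11)·(-50) - 14·35 + 4·0 = 60.
So p(s) = det(sI - A) = s^3 + 6s^2 - 7s - 60.
Rational-root test: any integer root divides -60. Testing small divisors, s = 3 works: p(3) = 27 + 54 + (-21) + (-60) = 0, so (s - 3) is a factor.
Dividing, p(s) = (s - 3)(s^2 + 9s + 20).
Factor s^2 + 9s + 20: two numbers with sum -9 and product 20 are -4 and -5, so s^2 + 9s + 20 = (s + 4)(s + 5).
Hence p(s) = (s - 3) (s + 4) (s + 5), with roots -5, -4, 3.
At least one eigenvalue has non-negative real part, so the system is not asymptotically stable.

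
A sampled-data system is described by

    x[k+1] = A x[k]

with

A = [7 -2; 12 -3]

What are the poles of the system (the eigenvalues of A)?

1, 3

det(zI - A) = z^2 - (tr A)z + det A, with tr A = 7 + (-3) = 4 and det A = 7·(-3) - (-2)·12 = -21 - (-24) = 3.
So p(z) = det(zI - A) = z^2 - 4z + 3.
Factor z^2 - 4z + 3: two numbers with sum 4 and product 3 are 3 and 1, so z^2 - 4z + 3 = (z - 3)(z - 1).
Hence p(z) = (z - 3) (z - 1), with roots 1, 3.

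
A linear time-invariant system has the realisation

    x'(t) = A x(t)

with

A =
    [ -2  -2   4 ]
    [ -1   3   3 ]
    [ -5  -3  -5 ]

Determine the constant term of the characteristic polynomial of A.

Expand det(sI - A) for the 3×3 matrix.
p(s) = s^3 + 4s^2 + 16s - 124.
(Check: constant term = det(-A) = (-1)^3 det A = -124; coefficient of s^2 = -tr A = 4.)
The constant term is -124.

-124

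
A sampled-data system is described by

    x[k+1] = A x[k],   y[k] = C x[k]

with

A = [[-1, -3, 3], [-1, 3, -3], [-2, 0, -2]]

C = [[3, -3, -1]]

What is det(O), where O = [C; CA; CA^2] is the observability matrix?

4632

CA = [[2, -18, 20]]
CA^2 = [[-24, -60, 20]]
Observability matrix O = [C; CA; CA^2] = [[3, -3, -1], [2, -18, 20], [-24, -60, 20]]
Expanding along the first row, det(O) = 3·((-18)·20 - 20·(-60)) - (-3)·(2·20 - 20·(-24)) + (-1)·(2·(-60) - (-18)·(-24)) = 3·840 - (-3)·520 + (-1)·(-552) = 4632
Since det(O) ≠ 0, rank(O) = 3 and the system is completely observable.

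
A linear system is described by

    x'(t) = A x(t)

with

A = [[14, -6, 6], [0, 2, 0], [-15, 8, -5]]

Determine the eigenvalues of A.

2, 4, 5

det(sI - A) = s^3 - (tr A)s^2 + (M11 + M22 + M33)s - det A, where Mii is the 2×2 principal minor of A obtained by deleting row i and column i.
tr A = 14 + 2 + (-5) = 11; M11 = 2·(-5) - 0·8 = -10 - 0 = -10; M22 = 14·(-5) - 6·(-15) = -70 - (-90) = 20; M33 = 14·2 - (-6)·0 = 28 - 0 = 28; sum of minors = 38.
det A = 14·(2·(-5) - 0·8) - (-6)·(0·(-5) - 0·(-15)) + 6·(0·8 - 2·(-15)) = 14·(-10) - (-6)·0 + 6·30 = 40.
So p(s) = det(sI - A) = s^3 - 11s^2 + 38s - 40.
Rational-root test: any integer root divides -40. Testing small divisors, s = 2 works: p(2) = 8 + (-44) + 76 + (-40) = 0, so (s - 2) is a factor.
Dividing, p(s) = (s - 2)(s^2 - 9s + 20).
Factor s^2 - 9s + 20: two numbers with sum 9 and product 20 are 5 and 4, so s^2 - 9s + 20 = (s - 5)(s - 4).
Hence p(s) = (s - 5) (s - 4) (s - 2), with roots 2, 4, 5.
At least one eigenvalue has non-negative real part, so the system is not asymptotically stable.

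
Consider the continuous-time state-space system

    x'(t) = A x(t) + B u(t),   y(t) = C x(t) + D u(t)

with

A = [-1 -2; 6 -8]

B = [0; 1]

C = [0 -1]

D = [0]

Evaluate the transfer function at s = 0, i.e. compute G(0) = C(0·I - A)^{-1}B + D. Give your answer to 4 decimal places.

G(0) = C(-A)^{-1}B + D = -C A^{-1} B + D.
det A = 20, so A^{-1} = (1/20)·adj(A) = [[-2/5, 1/10], [-3/10, -1/20]]
A^{-1} B = [1/10, -1/20]^T
C A^{-1} B = 1/20
G(0) = D - C A^{-1} B = 0 - (1/20) = -1/20 ≈ -0.0500

-0.0500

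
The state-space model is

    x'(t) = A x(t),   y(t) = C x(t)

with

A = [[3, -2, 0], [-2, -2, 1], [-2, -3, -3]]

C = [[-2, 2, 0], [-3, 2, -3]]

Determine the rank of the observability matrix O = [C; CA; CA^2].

CA = [[-10, 0, 2], [-7, 11, 11]]
CA^2 = [[-34, 14, -6], [-65, -41, -22]]
Observability matrix O = [C; CA; CA^2] = [[-2, 2, 0], [-3, 2, -3], [-10, 0, 2], [-7, 11, 11], [-34, 14, -6], [-65, -41, -22]]
Take the 3×3 submatrix of O formed by rows 1, 2, 3: [[-2, 2, 0], [-3, 2, -3], [-10, 0, 2]]. Its determinant is (-2)·(2·2 - (-3)·0) - 2·((-3)·2 - (-3)·(-10)) + 0·((-3)·0 - 2·(-10)) = (-2)·4 - 2·(-36) + 0·20 = 64 ≠ 0.
So rank(O) ≥ 3; since O has 3 columns, rank(O) = 3.
rank(O) = 3 = n, so the pair (A, C) is completely observable.

3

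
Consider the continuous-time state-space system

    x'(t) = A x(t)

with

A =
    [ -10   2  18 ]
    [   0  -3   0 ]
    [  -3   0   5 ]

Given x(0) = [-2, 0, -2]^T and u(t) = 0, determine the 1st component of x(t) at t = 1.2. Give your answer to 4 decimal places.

det(sI - A) = s^3 - (tr A)s^2 + (M11 + M22 + M33)s - det A, where Mii is the 2×2 principal minor of A obtained by deleting row i and column i.
tr A = (-10) + (-3) + 5 = -8; M11 = (-3)·5 - 0·0 = -15 - 0 = -15; M22 = (-10)·5 - 18·(-3) = -50 - (-54) = 4; M33 = (-10)·(-3) - 2·0 = 30 - 0 = 30; sum of minors = 19.
det A = (-10)·((-3)·5 - 0·0) - 2·(0·5 - 0·(-3)) + 18·(0·0 - (-3)·(-3)) = (-10)·(-15) - 2·0 + 18·(-9) = -12.
So p(s) = det(sI - A) = s^3 + 8s^2 + 19s + 12.
Rational-root test: any integer root divides 12. Testing small divisors, s = -1 works: p(-1) = -1 + 8 + (-19) + 12 = 0, so (s + 1) is a factor.
Dividing, p(s) = (s + 1)(s^2 + 7s + 12).
Factor s^2 + 7s + 12: two numbers with sum -7 and product 12 are -3 and -4, so s^2 + 7s + 12 = (s + 3)(s + 4).
Hence p(s) = (s + 1) (s + 3) (s + 4), with roots -4, -3, -1.
The eigenvalues -4, -3, -1 are distinct and real, so A is diagonalisable and x(t) = e^{At} x(0) = V diag(e^{λ_i t}) V^{-1} x(0), where the columns of V are the eigenvectors.
λ = -4: A - (-4)I = [[-6, 2, 18], [0, 1, 0], [-3, 0, 9]]. v must be orthogonal to every row; (row 1) × (row 2) = [-18, 0, -6], so take v_1 = [3, 0, 1]^T.
λ = -3: A - (-3)I = [[-7, 2, 18], [0, 0, 0], [-3, 0, 8]]. v must be orthogonal to every row; (row 1) × (row 3) = [16, 2, 6], so take v_2 = [8, 1, 3]^T.
λ = -1: A - (-1)I = [[-9, 2, 18], [0, -2, 0], [-3, 0, 6]]. v must be orthogonal to every row; (row 1) × (row 2) = [36, 0, 18], so take v_3 = [2, 0, 1]^T.
V = [v_1 v_2 v_3] = [[3, 8, 2], [0, 1, 0], [1, 3, 1]] has det V = 1, so V^{-1} = adj(V)/det V = [[1, -2, -2], [0, 1, 0], [-1, -1, 3]].
Modal coordinates z(0) = V^{-1} x(0): 1·(-2) + (-2)·0 + (-2)·(-2) = 2; 0·(-2) + 1·0 + 0·(-2) = 0; (-1)·(-2) + (-1)·0 + 3·(-2) = -4; so z(0) = [2, 0, -4]^T.
x_1(t) = Σ_i (v_i)_1 · z_i(0) · e^{λ_i t} (row 1 of V times the modal terms).
x_1(1.2) = 3·2·e^{-4·1.2} + 8·0·e^{-3·1.2} + 2·(-4)·e^{-1·1.2} = 6·0.008230 + 0·0.027324 + (-8)·0.301194 = -2.3602.

-2.3602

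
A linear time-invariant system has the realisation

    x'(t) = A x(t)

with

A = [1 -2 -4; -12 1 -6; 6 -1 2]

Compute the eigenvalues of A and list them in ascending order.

det(sI - A) = s^3 - (tr A)s^2 + (M11 + M22 + M33)s - det A, where Mii is the 2×2 principal minor of A obtained by deleting row i and column i.
tr A = 1 + 1 + 2 = 4; M11 = 1·2 - (-6)·(-1) = 2 - 6 = -4; M22 = 1·2 - (-4)·6 = 2 - (-24) = 26; M33 = 1·1 - (-2)·(-12) = 1 - 24 = -23; sum of minors = -1.
det A = 1·(1·2 - (-6)·(-1)) - (-2)·((-12)·2 - (-6)·6) + (-4)·((-12)·(-1) - 1·6) = 1·(-4) - (-2)·12 + (-4)·6 = -4.
So p(s) = det(sI - A) = s^3 - 4s^2 - s + 4.
Rational-root test: any integer root divides 4. Testing small divisors, s = -1 works: p(-1) = -1 + (-4) + 1 + 4 = 0, so (s + 1) is a factor.
Dividing, p(s) = (s + 1)(s^2 - 5s + 4).
Factor s^2 - 5s + 4: two numbers with sum 5 and product 4 are 4 and 1, so s^2 - 5s + 4 = (s - 4)(s - 1).
Hence p(s) = (s - 4) (s - 1) (s + 1), with roots -1, 1, 4.
At least one eigenvalue has non-negative real part, so the system is not asymptotically stable.

-1, 1, 4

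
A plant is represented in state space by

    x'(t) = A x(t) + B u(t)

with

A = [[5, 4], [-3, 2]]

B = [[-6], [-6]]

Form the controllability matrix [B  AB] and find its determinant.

-360

AB = [[-54], [6]]
Controllability matrix C = [B  AB] = [[-6, -54], [-6, 6]]
det(C) = (-6)·6 - (-54)·(-6) = -36 - 324 = -360
Since det(C) ≠ 0, rank(C) = 2 and the system is completely controllable.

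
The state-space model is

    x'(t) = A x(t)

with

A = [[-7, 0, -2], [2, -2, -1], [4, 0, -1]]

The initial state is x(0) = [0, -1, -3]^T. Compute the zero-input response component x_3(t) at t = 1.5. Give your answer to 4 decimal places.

det(sI - A) = s^3 - (tr A)s^2 + (M11 + M22 + M33)s - det A, where Mii is the 2×2 principal minor of A obtained by deleting row i and column i.
tr A = (-7) + (-2) + (-1) = -10; M11 = (-2)·(-1) - (-1)·0 = 2 - 0 = 2; M22 = (-7)·(-1) - (-2)·4 = 7 - (-8) = 15; M33 = (-7)·(-2) - 0·2 = 14 - 0 = 14; sum of minors = 31.
det A = (-7)·((-2)·(-1) - (-1)·0) - 0·(2·(-1) - (-1)·4) + (-2)·(2·0 - (-2)·4) = (-7)·2 - 0·2 + (-2)·8 = -30.
So p(s) = det(sI - A) = s^3 + 10s^2 + 31s + 30.
Rational-root test: any integer root divides 30. Testing small divisors, s = -2 works: p(-2) = -8 + 40 + (-62) + 30 = 0, so (s + 2) is a factor.
Dividing, p(s) = (s + 2)(s^2 + 8s + 15).
Factor s^2 + 8s + 15: two numbers with sum -8 and product 15 are -3 and -5, so s^2 + 8s + 15 = (s + 3)(s + 5).
Hence p(s) = (s + 2) (s + 3) (s + 5), with roots -5, -3, -2.
The eigenvalues -5, -3, -2 are distinct and real, so A is diagonalisable and x(t) = e^{At} x(0) = V diag(e^{λ_i t}) V^{-1} x(0), where the columns of V are the eigenvectors.
λ = -5: A - (-5)I = [[-2, 0, -2], [2, 3, -1], [4, 0, 4]]. v must be orthogonal to every row; (row 1) × (row 2) = [6, -6, -6], so take v_1 = [1, -1, -1]^T.
λ = -3: A - (-3)I = [[-4, 0, -2], [2, 1, -1], [4, 0, 2]]. v must be orthogonal to every row; (row 1) × (row 2) = [2, -8, -4], so take v_2 = [-1, 4, 2]^T.
λ = -2: A - (-2)I = [[-5, 0, -2], [2, 0, -1], [4, 0, 1]]. v must be orthogonal to every row; (row 1) × (row 2) = [0, -9, 0], so take v_3 = [0, -1, 0]^T.
V = [v_1 v_2 v_3] = [[1, -1, 0], [-1, 4, -1], [-1, 2, 0]] has det V = 1, so V^{-1} = adj(V)/det V = [[2, 0, 1], [1, 0, 1], [2, -1, 3]].
Modal coordinates z(0) = V^{-1} x(0): 2·0 + 0·(-1) + 1·(-3) = -3; 1·0 + 0·(-1) + 1·(-3) = -3; 2·0 + (-1)·(-1) + 3·(-3) = -8; so z(0) = [-3, -3, -8]^T.
x_3(t) = Σ_i (v_i)_3 · z_i(0) · e^{λ_i t} (row 3 of V times the modal terms).
x_3(1.5) = (-1)·(-3)·e^{-5·1.5} + 2·(-3)·e^{-3·1.5} + 0·(-8)·e^{-2·1.5} = 3·0.000553 + (-6)·0.011109 + 0·0.049787 = -0.0650.

-0.0650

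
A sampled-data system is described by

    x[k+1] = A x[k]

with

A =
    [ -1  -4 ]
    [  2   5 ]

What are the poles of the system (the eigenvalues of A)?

1, 3

det(zI - A) = z^2 - (tr A)z + det A, with tr A = (-1) + 5 = 4 and det A = (-1)·5 - (-4)·2 = -5 - (-8) = 3.
So p(z) = det(zI - A) = z^2 - 4z + 3.
Factor z^2 - 4z + 3: two numbers with sum 4 and product 3 are 3 and 1, so z^2 - 4z + 3 = (z - 3)(z - 1).
Hence p(z) = (z - 3) (z - 1), with roots 1, 3.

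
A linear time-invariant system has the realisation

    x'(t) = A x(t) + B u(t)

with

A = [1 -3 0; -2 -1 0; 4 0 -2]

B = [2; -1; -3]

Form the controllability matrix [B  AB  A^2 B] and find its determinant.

-13

AB = [[5], [-3], [14]]
A^2B = [[14], [-7], [-8]]
Controllability matrix C = [B  AB  A^2B] = [[2, 5, 14], [-1, -3, -7], [-3, 14, -8]]
Expanding along the first row, det(C) = 2·((-3)·(-8) - (-7)·14) - 5·((-1)·(-8) - (-7)·(-3)) + 14·((-1)·14 - (-3)·(-3)) = 2·122 - 5·(-13) + 14·(-23) = -13
Since det(C) ≠ 0, rank(C) = 3 and the system is completely controllable.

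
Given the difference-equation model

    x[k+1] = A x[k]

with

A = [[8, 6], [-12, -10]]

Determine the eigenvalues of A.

det(zI - A) = z^2 - (tr A)z + det A, with tr A = 8 + (-10) = -2 and det A = 8·(-10) - 6·(-12) = -80 - (-72) = -8.
So p(z) = det(zI - A) = z^2 + 2z - 8.
Factor z^2 + 2z - 8: two numbers with sum -2 and product -8 are 2 and -4, so z^2 + 2z - 8 = (z - 2)(z + 4).
Hence p(z) = (z - 2) (z + 4), with roots -4, 2.

-4, 2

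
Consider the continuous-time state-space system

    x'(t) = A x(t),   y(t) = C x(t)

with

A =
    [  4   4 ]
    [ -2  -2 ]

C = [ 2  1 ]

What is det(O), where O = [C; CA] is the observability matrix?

6

CA = [[6, 6]]
Observability matrix O = [C; CA] = [[2, 1], [6, 6]]
det(O) = 2·6 - 1·6 = 12 - 6 = 6
Since det(O) ≠ 0, rank(O) = 2 and the system is completely observable.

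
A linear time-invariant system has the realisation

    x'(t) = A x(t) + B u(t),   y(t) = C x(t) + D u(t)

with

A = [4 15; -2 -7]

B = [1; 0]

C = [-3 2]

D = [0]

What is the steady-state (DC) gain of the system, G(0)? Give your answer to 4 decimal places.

G(0) = C(-A)^{-1}B + D = -C A^{-1} B + D.
det A = 2, so A^{-1} = (1/2)·adj(A) = [[-7/2, -15/2], [1, 2]]
A^{-1} B = [-7/2, 1]^T
C A^{-1} B = 25/2
G(0) = D - C A^{-1} B = 0 - (25/2) = -25/2 ≈ -12.5000

-12.5000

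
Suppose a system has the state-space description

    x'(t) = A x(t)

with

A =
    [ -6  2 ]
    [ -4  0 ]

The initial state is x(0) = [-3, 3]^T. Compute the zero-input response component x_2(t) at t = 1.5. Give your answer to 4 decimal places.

0.5751

det(sI - A) = s^2 - (tr A)s + det A, with tr A = (-6) + 0 = -6 and det A = (-6)·0 - 2·(-4) = 0 - (-8) = 8.
So p(s) = det(sI - A) = s^2 + 6s + 8.
Factor s^2 + 6s + 8: two numbers with sum -6 and product 8 are -2 and -4, so s^2 + 6s + 8 = (s + 2)(s + 4).
Hence p(s) = (s + 2) (s + 4), with roots -4, -2.
The eigenvalues -4, -2 are distinct and real, so A is diagonalisable and x(t) = e^{At} x(0) = V diag(e^{λ_i t}) V^{-1} x(0), where the columns of V are the eigenvectors.
λ = -4: A - (-4)I = [[-2, 2], [-4, 4]]. Row 1 gives (-2)·v1 + 2·v2 = 0, so take v_1 = [1, 1]^T.
λ = -2: A - (-2)I = [[-4, 2], [-4, 2]]. Row 1 gives (-4)·v1 + 2·v2 = 0, so take v_2 = [1, 2]^T.
V = [v_1 v_2] = [[1, 1], [1, 2]] has det V = 1, so V^{-1} = adj(V)/det V = [[2, -1], [-1, 1]].
Modal coordinates z(0) = V^{-1} x(0): 2·(-3) + (-1)·3 = -9; (-1)·(-3) + 1·3 = 6; so z(0) = [-9, 6]^T.
x_2(t) = Σ_i (v_i)_2 · z_i(0) · e^{λ_i t} (row 2 of V times the modal terms).
x_2(1.5) = 1·(-9)·e^{-4·1.5} + 2·6·e^{-2·1.5} = (-9)·0.002479 + 12·0.049787 = 0.5751.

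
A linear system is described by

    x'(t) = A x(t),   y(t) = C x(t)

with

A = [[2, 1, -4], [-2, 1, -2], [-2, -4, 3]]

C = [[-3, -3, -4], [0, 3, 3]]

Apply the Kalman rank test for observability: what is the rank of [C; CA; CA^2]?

3

CA = [[8, 10, 6], [-12, -9, 3]]
CA^2 = [[-16, -6, -34], [-12, -33, 75]]
Observability matrix O = [C; CA; CA^2] = [[-3, -3, -4], [0, 3, 3], [8, 10, 6], [-12, -9, 3], [-16, -6, -34], [-12, -33, 75]]
Take the 3×3 submatrix of O formed by rows 1, 2, 3: [[-3, -3, -4], [0, 3, 3], [8, 10, 6]]. Its determinant is (-3)·(3·6 - 3·10) - (-3)·(0·6 - 3·8) + (-4)·(0·10 - 3·8) = (-3)·(-12) - (-3)·(-24) + (-4)·(-24) = 60 ≠ 0.
So rank(O) ≥ 3; since O has 3 columns, rank(O) = 3.
rank(O) = 3 = n, so the pair (A, C) is completely observable.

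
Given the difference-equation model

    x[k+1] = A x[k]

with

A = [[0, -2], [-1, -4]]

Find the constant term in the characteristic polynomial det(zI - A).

For a 2×2 matrix, det(zI - A) = z^2 - (tr A)z + det A.
tr A = -4, det A = -2.
So p(z) = z^2 + 4z - 2.
The constant term is -2.

-2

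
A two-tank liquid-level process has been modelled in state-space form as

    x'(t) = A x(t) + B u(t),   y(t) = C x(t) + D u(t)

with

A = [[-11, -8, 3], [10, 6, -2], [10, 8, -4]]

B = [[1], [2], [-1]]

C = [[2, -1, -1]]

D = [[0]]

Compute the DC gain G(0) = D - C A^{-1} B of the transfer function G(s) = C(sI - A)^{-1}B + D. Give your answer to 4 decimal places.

-8.8333

G(0) = C(-A)^{-1}B + D = -C A^{-1} B + D.
det A = -12, so A^{-1} = (1/-12)·adj(A) = [[2/3, 2/3, 1/6], [-5/3, -7/6, -2/3], [-5/3, -2/3, -7/6]]
A^{-1} B = [11/6, -10/3, -11/6]^T
C A^{-1} B = 53/6
G(0) = D - C A^{-1} B = 0 - (53/6) = -53/6 ≈ -8.8333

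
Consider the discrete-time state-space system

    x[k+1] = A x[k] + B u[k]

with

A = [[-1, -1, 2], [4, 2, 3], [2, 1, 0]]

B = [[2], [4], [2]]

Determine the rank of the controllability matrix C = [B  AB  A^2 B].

AB = [[-2], [22], [8]]
A^2B = [[-4], [60], [18]]
Controllability matrix C = [B  AB  A^2B] = [[2, -2, -4], [4, 22, 60], [2, 8, 18]]
det(C) = 2·(22·18 - 60·8) - (-2)·(4·18 - 60·2) + (-4)·(4·8 - 22·2) = 2·(-84) - (-2)·(-48) + (-4)·(-12) = -216 ≠ 0, so rank(C) = 3.
rank(C) = 3 = n, so the pair (A, B) is completely controllable.

3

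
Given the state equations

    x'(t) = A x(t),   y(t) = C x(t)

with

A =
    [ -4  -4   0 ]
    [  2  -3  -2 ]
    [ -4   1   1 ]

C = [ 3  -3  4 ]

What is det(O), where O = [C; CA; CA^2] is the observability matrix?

-27862

CA = [[-34, 1, 10]]
CA^2 = [[98, 143, 8]]
Observability matrix O = [C; CA; CA^2] = [[3, -3, 4], [-34, 1, 10], [98, 143, 8]]
Expanding along the first row, det(O) = 3·(1·8 - 10·143) - (-3)·((-34)·8 - 10·98) + 4·((-34)·143 - 1·98) = 3·(-1422) - (-3)·(-1252) + 4·(-4960) = -27862
Since det(O) ≠ 0, rank(O) = 3 and the system is completely observable.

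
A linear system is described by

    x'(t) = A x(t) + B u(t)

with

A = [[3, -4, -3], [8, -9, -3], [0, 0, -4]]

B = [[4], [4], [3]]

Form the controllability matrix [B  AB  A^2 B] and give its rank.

AB = [[-13], [-13], [-12]]
A^2B = [[49], [49], [48]]
Controllability matrix C = [B  AB  A^2B] = [[4, -13, 49], [4, -13, 49], [3, -12, 48]]
The rows r1, r2, r3 of C are linearly dependent: -r1 + r2 = 0 (check each entry), so rank(C) ≤ 2.
The 2×2 minor from rows 1, 3, columns 1, 2 is 4·(-12) - (-13)·3 = -48 - (-39) = -9 ≠ 0, so rank(C) = 2.
rank(C) = 2 < n = 3, so the pair (A, B) is not completely controllable.

2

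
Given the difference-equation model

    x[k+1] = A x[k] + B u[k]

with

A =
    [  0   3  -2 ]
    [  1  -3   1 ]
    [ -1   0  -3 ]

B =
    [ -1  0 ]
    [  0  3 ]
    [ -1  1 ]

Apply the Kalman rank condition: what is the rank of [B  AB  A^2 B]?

3

AB = [[2, 7], [-2, -8], [4, -3]]
A^2B = [[-14, -18], [12, 28], [-14, 2]]
Controllability matrix C = [B  AB  A^2B] = [[-1, 0, 2, 7, -14, -18], [0, 3, -2, -8, 12, 28], [-1, 1, 4, -3, -14, 2]]
Take the 3×3 submatrix of C formed by columns 1, 2, 3: [[-1, 0, 2], [0, 3, -2], [-1, 1, 4]]. Its determinant is (-1)·(3·4 - (-2)·1) - 0·(0·4 - (-2)·(-1)) + 2·(0·1 - 3·(-1)) = (-1)·14 - 0·(-2) + 2·3 = -8 ≠ 0.
So rank(C) ≥ 3; since C has 3 rows, rank(C) = 3.
rank(C) = 3 = n, so the pair (A, B) is completely controllable.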